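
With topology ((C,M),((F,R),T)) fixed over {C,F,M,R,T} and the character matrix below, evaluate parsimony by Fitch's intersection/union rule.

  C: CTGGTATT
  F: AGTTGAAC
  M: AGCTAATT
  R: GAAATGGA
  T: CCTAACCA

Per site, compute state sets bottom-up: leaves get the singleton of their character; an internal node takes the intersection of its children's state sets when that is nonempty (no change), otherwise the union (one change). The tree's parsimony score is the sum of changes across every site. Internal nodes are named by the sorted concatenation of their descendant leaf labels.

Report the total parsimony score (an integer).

22

[col 0] CM: children C:{C}, M:{A} ∪→ {A,C}; cost 1
[col 0] FR: children F:{A}, R:{G} ∪→ {A,G}; cost 1
[col 0] FRT: children FR:{A,G}, T:{C} ∪→ {A,C,G}; cost 1
[col 0] CFMRT: children CM:{A,C}, FRT:{A,C,G} ∩→ {A,C}; cost 0
[col 1] CM: children C:{T}, M:{G} ∪→ {G,T}; cost 1
[col 1] FR: children F:{G}, R:{A} ∪→ {A,G}; cost 1
[col 1] FRT: children FR:{A,G}, T:{C} ∪→ {A,C,G}; cost 1
[col 1] CFMRT: children CM:{G,T}, FRT:{A,C,G} ∩→ {G}; cost 0
[col 2] CM: children C:{G}, M:{C} ∪→ {C,G}; cost 1
[col 2] FR: children F:{T}, R:{A} ∪→ {A,T}; cost 1
[col 2] FRT: children FR:{A,T}, T:{T} ∩→ {T}; cost 0
[col 2] CFMRT: children CM:{C,G}, FRT:{T} ∪→ {C,G,T}; cost 1
[col 3] CM: children C:{G}, M:{T} ∪→ {G,T}; cost 1
[col 3] FR: children F:{T}, R:{A} ∪→ {A,T}; cost 1
[col 3] FRT: children FR:{A,T}, T:{A} ∩→ {A}; cost 0
[col 3] CFMRT: children CM:{G,T}, FRT:{A} ∪→ {A,G,T}; cost 1
[col 4] CM: children C:{T}, M:{A} ∪→ {A,T}; cost 1
[col 4] FR: children F:{G}, R:{T} ∪→ {G,T}; cost 1
[col 4] FRT: children FR:{G,T}, T:{A} ∪→ {A,G,T}; cost 1
[col 4] CFMRT: children CM:{A,T}, FRT:{A,G,T} ∩→ {A,T}; cost 0
[col 5] CM: children C:{A}, M:{A} ∩→ {A}; cost 0
[col 5] FR: children F:{A}, R:{G} ∪→ {A,G}; cost 1
[col 5] FRT: children FR:{A,G}, T:{C} ∪→ {A,C,G}; cost 1
[col 5] CFMRT: children CM:{A}, FRT:{A,C,G} ∩→ {A}; cost 0
[col 6] CM: children C:{T}, M:{T} ∩→ {T}; cost 0
[col 6] FR: children F:{A}, R:{G} ∪→ {A,G}; cost 1
[col 6] FRT: children FR:{A,G}, T:{C} ∪→ {A,C,G}; cost 1
[col 6] CFMRT: children CM:{T}, FRT:{A,C,G} ∪→ {A,C,G,T}; cost 1
[col 7] CM: children C:{T}, M:{T} ∩→ {T}; cost 0
[col 7] FR: children F:{C}, R:{A} ∪→ {A,C}; cost 1
[col 7] FRT: children FR:{A,C}, T:{A} ∩→ {A}; cost 0
[col 7] CFMRT: children CM:{T}, FRT:{A} ∪→ {A,T}; cost 1
per-site changes: [3, 3, 3, 3, 3, 2, 3, 2]; total = 22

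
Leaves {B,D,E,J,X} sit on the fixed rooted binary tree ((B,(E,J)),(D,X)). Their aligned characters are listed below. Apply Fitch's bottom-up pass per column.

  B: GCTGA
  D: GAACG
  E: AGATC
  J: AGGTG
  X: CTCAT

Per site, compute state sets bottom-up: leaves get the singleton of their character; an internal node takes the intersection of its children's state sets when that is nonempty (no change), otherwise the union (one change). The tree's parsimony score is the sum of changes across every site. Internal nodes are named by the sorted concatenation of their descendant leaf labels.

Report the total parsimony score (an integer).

14

EJ@0: {A} ∩ {A} = {A} (intersection, +0)
BEJ@0: {G} ∪ {A} = {A,G} (union, +1)
DX@0: {G} ∪ {C} = {C,G} (union, +1)
BDEJX@0: {A,G} ∩ {C,G} = {G} (intersection, +0)
EJ@1: {G} ∩ {G} = {G} (intersection, +0)
BEJ@1: {C} ∪ {G} = {C,G} (union, +1)
DX@1: {A} ∪ {T} = {A,T} (union, +1)
BDEJX@1: {C,G} ∪ {A,T} = {A,C,G,T} (union, +1)
EJ@2: {A} ∪ {G} = {A,G} (union, +1)
BEJ@2: {T} ∪ {A,G} = {A,G,T} (union, +1)
DX@2: {A} ∪ {C} = {A,C} (union, +1)
BDEJX@2: {A,G,T} ∩ {A,C} = {A} (intersection, +0)
EJ@3: {T} ∩ {T} = {T} (intersection, +0)
BEJ@3: {G} ∪ {T} = {G,T} (union, +1)
DX@3: {C} ∪ {A} = {A,C} (union, +1)
BDEJX@3: {G,T} ∪ {A,C} = {A,C,G,T} (union, +1)
EJ@4: {C} ∪ {G} = {C,G} (union, +1)
BEJ@4: {A} ∪ {C,G} = {A,C,G} (union, +1)
DX@4: {G} ∪ {T} = {G,T} (union, +1)
BDEJX@4: {A,C,G} ∩ {G,T} = {G} (intersection, +0)
per-site changes: [2, 3, 3, 3, 3]; total = 14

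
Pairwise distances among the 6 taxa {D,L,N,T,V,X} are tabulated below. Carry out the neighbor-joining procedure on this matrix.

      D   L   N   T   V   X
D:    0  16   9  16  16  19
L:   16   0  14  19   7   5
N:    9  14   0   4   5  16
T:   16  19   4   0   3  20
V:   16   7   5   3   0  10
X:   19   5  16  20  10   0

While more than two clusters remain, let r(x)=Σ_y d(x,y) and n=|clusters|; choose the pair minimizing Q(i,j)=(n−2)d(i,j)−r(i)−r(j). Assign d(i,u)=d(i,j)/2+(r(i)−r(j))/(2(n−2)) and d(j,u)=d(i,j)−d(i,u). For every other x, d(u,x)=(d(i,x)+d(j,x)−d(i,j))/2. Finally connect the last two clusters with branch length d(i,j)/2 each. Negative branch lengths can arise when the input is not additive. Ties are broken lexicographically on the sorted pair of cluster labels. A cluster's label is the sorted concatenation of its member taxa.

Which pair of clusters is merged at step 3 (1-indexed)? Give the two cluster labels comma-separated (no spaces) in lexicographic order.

step 1: merge (L,X) at d=5, Q=-111; branch lengths L→11/8, X→29/8; new cluster LX
  updated: d(D,LX)=15, d(LX,N)=25/2, d(LX,T)=17, d(LX,V)=6
step 2: merge (LX,V) at d=6, Q=-125/2; branch lengths LX→77/12, V→-5/12; new cluster LVX
  updated: d(D,LVX)=25/2, d(LVX,N)=23/4, d(LVX,T)=7
step 3: merge (D,N) at d=9, Q=-153/4; branch lengths D→147/16, N→-3/16; new cluster DN
  updated: d(DN,LVX)=37/8, d(DN,T)=11/2
step 4: merge (DN,LVX) at d=37/8, Q=-137/8; branch lengths DN→25/16, LVX→49/16; new cluster DLNVX
  updated: d(DLNVX,T)=63/16
step 5: merge (DLNVX,T) at d=63/16; branch lengths DLNVX→63/32, T→63/32; new cluster DLNTVX
final tree: (((D:147/16,N:-3/16):25/16,((L:11/8,X:29/8):77/12,V:-5/12):49/16):63/32,T:63/32)
total length: 457/16

D,N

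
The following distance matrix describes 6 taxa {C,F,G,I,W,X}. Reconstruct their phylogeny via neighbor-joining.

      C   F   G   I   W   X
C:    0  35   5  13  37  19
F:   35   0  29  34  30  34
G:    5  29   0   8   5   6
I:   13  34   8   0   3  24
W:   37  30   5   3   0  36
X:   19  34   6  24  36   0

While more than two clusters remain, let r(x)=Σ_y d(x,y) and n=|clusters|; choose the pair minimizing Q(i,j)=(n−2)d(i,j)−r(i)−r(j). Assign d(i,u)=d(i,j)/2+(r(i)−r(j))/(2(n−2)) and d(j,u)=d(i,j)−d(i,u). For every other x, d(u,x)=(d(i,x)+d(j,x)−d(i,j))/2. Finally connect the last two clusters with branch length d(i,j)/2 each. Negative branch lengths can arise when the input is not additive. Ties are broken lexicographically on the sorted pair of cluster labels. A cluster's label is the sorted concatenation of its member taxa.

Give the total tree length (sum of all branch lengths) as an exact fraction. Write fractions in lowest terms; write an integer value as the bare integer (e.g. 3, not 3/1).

863/16

iteration 1: select I,W (d=3, Q=-181); attach at lengths (-17/8, 41/8); label the merged cluster IW
  updated: d(C,IW)=47/2, d(F,IW)=61/2, d(G,IW)=5, d(IW,X)=57/2
iteration 2: select F,IW (d=61/2, Q=-249/2); attach at lengths (265/12, 101/12); label the merged cluster FIW
  updated: d(C,FIW)=14, d(FIW,G)=7/4, d(FIW,X)=16
iteration 3: select C,FIW (d=14, Q=-167/4); attach at lengths (137/16, 87/16); label the merged cluster CFIW
  updated: d(CFIW,G)=-29/8, d(CFIW,X)=21/2
iteration 4: select CFIW,G (d=-29/8, Q=-103/8); attach at lengths (7/16, -65/16); label the merged cluster CFGIW
  updated: d(CFGIW,X)=161/16
iteration 5: select CFGIW,X (d=161/16); attach at lengths (161/32, 161/32); label the merged cluster CFGIWX
final tree: (((C:137/16,(F:265/12,(I:-17/8,W:41/8):101/12):87/16):7/16,G:-65/16):161/32,X:161/32)
total length: 863/16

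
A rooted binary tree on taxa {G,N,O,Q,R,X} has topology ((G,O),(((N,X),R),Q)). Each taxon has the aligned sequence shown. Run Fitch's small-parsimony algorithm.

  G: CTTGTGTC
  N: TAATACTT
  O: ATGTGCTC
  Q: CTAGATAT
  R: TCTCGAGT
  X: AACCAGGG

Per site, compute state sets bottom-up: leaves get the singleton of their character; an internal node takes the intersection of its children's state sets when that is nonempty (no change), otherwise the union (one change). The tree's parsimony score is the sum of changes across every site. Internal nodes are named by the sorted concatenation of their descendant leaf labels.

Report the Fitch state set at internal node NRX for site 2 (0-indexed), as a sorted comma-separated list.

A,C,T

[col 0] GO: children G:{C}, O:{A} ∪→ {A,C}; cost 1
[col 0] NX: children N:{T}, X:{A} ∪→ {A,T}; cost 1
[col 0] NRX: children NX:{A,T}, R:{T} ∩→ {T}; cost 0
[col 0] NQRX: children NRX:{T}, Q:{C} ∪→ {C,T}; cost 1
[col 0] GNOQRX: children GO:{A,C}, NQRX:{C,T} ∩→ {C}; cost 0
[col 1] GO: children G:{T}, O:{T} ∩→ {T}; cost 0
[col 1] NX: children N:{A}, X:{A} ∩→ {A}; cost 0
[col 1] NRX: children NX:{A}, R:{C} ∪→ {A,C}; cost 1
[col 1] NQRX: children NRX:{A,C}, Q:{T} ∪→ {A,C,T}; cost 1
[col 1] GNOQRX: children GO:{T}, NQRX:{A,C,T} ∩→ {T}; cost 0
[col 2] GO: children G:{T}, O:{G} ∪→ {G,T}; cost 1
[col 2] NX: children N:{A}, X:{C} ∪→ {A,C}; cost 1
[col 2] NRX: children NX:{A,C}, R:{T} ∪→ {A,C,T}; cost 1
[col 2] NQRX: children NRX:{A,C,T}, Q:{A} ∩→ {A}; cost 0
[col 2] GNOQRX: children GO:{G,T}, NQRX:{A} ∪→ {A,G,T}; cost 1
[col 3] GO: children G:{G}, O:{T} ∪→ {G,T}; cost 1
[col 3] NX: children N:{T}, X:{C} ∪→ {C,T}; cost 1
[col 3] NRX: children NX:{C,T}, R:{C} ∩→ {C}; cost 0
[col 3] NQRX: children NRX:{C}, Q:{G} ∪→ {C,G}; cost 1
[col 3] GNOQRX: children GO:{G,T}, NQRX:{C,G} ∩→ {G}; cost 0
[col 4] GO: children G:{T}, O:{G} ∪→ {G,T}; cost 1
[col 4] NX: children N:{A}, X:{A} ∩→ {A}; cost 0
[col 4] NRX: children NX:{A}, R:{G} ∪→ {A,G}; cost 1
[col 4] NQRX: children NRX:{A,G}, Q:{A} ∩→ {A}; cost 0
[col 4] GNOQRX: children GO:{G,T}, NQRX:{A} ∪→ {A,G,T}; cost 1
[col 5] GO: children G:{G}, O:{C} ∪→ {C,G}; cost 1
[col 5] NX: children N:{C}, X:{G} ∪→ {C,G}; cost 1
[col 5] NRX: children NX:{C,G}, R:{A} ∪→ {A,C,G}; cost 1
[col 5] NQRX: children NRX:{A,C,G}, Q:{T} ∪→ {A,C,G,T}; cost 1
[col 5] GNOQRX: children GO:{C,G}, NQRX:{A,C,G,T} ∩→ {C,G}; cost 0
[col 6] GO: children G:{T}, O:{T} ∩→ {T}; cost 0
[col 6] NX: children N:{T}, X:{G} ∪→ {G,T}; cost 1
[col 6] NRX: children NX:{G,T}, R:{G} ∩→ {G}; cost 0
[col 6] NQRX: children NRX:{G}, Q:{A} ∪→ {A,G}; cost 1
[col 6] GNOQRX: children GO:{T}, NQRX:{A,G} ∪→ {A,G,T}; cost 1
[col 7] GO: children G:{C}, O:{C} ∩→ {C}; cost 0
[col 7] NX: children N:{T}, X:{G} ∪→ {G,T}; cost 1
[col 7] NRX: children NX:{G,T}, R:{T} ∩→ {T}; cost 0
[col 7] NQRX: children NRX:{T}, Q:{T} ∩→ {T}; cost 0
[col 7] GNOQRX: children GO:{C}, NQRX:{T} ∪→ {C,T}; cost 1
per-site changes: [3, 2, 4, 3, 3, 4, 3, 2]; total = 24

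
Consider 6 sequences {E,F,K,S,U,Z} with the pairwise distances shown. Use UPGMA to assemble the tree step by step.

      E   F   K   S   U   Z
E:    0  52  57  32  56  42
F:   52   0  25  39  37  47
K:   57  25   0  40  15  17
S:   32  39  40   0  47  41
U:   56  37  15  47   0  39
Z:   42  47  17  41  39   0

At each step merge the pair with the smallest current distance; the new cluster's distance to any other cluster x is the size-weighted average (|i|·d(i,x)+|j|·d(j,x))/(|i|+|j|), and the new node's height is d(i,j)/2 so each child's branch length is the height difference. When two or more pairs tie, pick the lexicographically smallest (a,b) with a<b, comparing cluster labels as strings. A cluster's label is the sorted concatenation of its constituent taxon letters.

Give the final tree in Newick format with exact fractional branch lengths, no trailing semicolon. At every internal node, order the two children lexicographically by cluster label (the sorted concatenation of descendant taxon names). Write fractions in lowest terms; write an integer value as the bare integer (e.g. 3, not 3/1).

((E:16,S:16):59/8,(F:109/6,((K:15/2,U:15/2):13/2,Z:14):25/6):125/24)

1. join K+U (d=15) ⇒ KU; edges |K|=15/2, |U|=15/2
  updated: d(E,KU)=113/2, d(F,KU)=31, d(KU,S)=87/2, d(KU,Z)=28
2. join KU+Z (d=28) ⇒ KUZ; edges |KU|=13/2, |Z|=14
  updated: d(E,KUZ)=155/3, d(F,KUZ)=109/3, d(KUZ,S)=128/3
3. join E+S (d=32) ⇒ ES; edges |E|=16, |S|=16
  updated: d(ES,F)=91/2, d(ES,KUZ)=283/6
4. join F+KUZ (d=109/3) ⇒ FKUZ; edges |F|=109/6, |KUZ|=25/6
  updated: d(ES,FKUZ)=187/4
5. join ES+FKUZ (d=187/4) ⇒ EFKSUZ; edges |ES|=59/8, |FKUZ|=125/24
final tree: ((E:16,S:16):59/8,(F:109/6,((K:15/2,U:15/2):13/2,Z:14):25/6):125/24)
total length: 1229/12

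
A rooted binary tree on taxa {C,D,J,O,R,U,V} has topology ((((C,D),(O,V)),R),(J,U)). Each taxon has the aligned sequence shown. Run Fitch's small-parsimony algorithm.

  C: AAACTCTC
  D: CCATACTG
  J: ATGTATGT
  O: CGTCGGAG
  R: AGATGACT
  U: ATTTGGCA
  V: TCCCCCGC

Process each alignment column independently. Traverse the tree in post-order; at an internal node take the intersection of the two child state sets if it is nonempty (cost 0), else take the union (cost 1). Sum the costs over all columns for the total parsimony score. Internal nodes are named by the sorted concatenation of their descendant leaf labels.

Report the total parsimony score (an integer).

29

[col 0] CD: children C:{A}, D:{C} ∪→ {A,C}; cost 1
[col 0] OV: children O:{C}, V:{T} ∪→ {C,T}; cost 1
[col 0] CDOV: children CD:{A,C}, OV:{C,T} ∩→ {C}; cost 0
[col 0] CDORV: children CDOV:{C}, R:{A} ∪→ {A,C}; cost 1
[col 0] JU: children J:{A}, U:{A} ∩→ {A}; cost 0
[col 0] CDJORUV: children CDORV:{A,C}, JU:{A} ∩→ {A}; cost 0
[col 1] CD: children C:{A}, D:{C} ∪→ {A,C}; cost 1
[col 1] OV: children O:{G}, V:{C} ∪→ {C,G}; cost 1
[col 1] CDOV: children CD:{A,C}, OV:{C,G} ∩→ {C}; cost 0
[col 1] CDORV: children CDOV:{C}, R:{G} ∪→ {C,G}; cost 1
[col 1] JU: children J:{T}, U:{T} ∩→ {T}; cost 0
[col 1] CDJORUV: children CDORV:{C,G}, JU:{T} ∪→ {C,G,T}; cost 1
[col 2] CD: children C:{A}, D:{A} ∩→ {A}; cost 0
[col 2] OV: children O:{T}, V:{C} ∪→ {C,T}; cost 1
[col 2] CDOV: children CD:{A}, OV:{C,T} ∪→ {A,C,T}; cost 1
[col 2] CDORV: children CDOV:{A,C,T}, R:{A} ∩→ {A}; cost 0
[col 2] JU: children J:{G}, U:{T} ∪→ {G,T}; cost 1
[col 2] CDJORUV: children CDORV:{A}, JU:{G,T} ∪→ {A,G,T}; cost 1
[col 3] CD: children C:{C}, D:{T} ∪→ {C,T}; cost 1
[col 3] OV: children O:{C}, V:{C} ∩→ {C}; cost 0
[col 3] CDOV: children CD:{C,T}, OV:{C} ∩→ {C}; cost 0
[col 3] CDORV: children CDOV:{C}, R:{T} ∪→ {C,T}; cost 1
[col 3] JU: children J:{T}, U:{T} ∩→ {T}; cost 0
[col 3] CDJORUV: children CDORV:{C,T}, JU:{T} ∩→ {T}; cost 0
[col 4] CD: children C:{T}, D:{A} ∪→ {A,T}; cost 1
[col 4] OV: children O:{G}, V:{C} ∪→ {C,G}; cost 1
[col 4] CDOV: children CD:{A,T}, OV:{C,G} ∪→ {A,C,G,T}; cost 1
[col 4] CDORV: children CDOV:{A,C,G,T}, R:{G} ∩→ {G}; cost 0
[col 4] JU: children J:{A}, U:{G} ∪→ {A,G}; cost 1
[col 4] CDJORUV: children CDORV:{G}, JU:{A,G} ∩→ {G}; cost 0
[col 5] CD: children C:{C}, D:{C} ∩→ {C}; cost 0
[col 5] OV: children O:{G}, V:{C} ∪→ {C,G}; cost 1
[col 5] CDOV: children CD:{C}, OV:{C,G} ∩→ {C}; cost 0
[col 5] CDORV: children CDOV:{C}, R:{A} ∪→ {A,C}; cost 1
[col 5] JU: children J:{T}, U:{G} ∪→ {G,T}; cost 1
[col 5] CDJORUV: children CDORV:{A,C}, JU:{G,T} ∪→ {A,C,G,T}; cost 1
[col 6] CD: children C:{T}, D:{T} ∩→ {T}; cost 0
[col 6] OV: children O:{A}, V:{G} ∪→ {A,G}; cost 1
[col 6] CDOV: children CD:{T}, OV:{A,G} ∪→ {A,G,T}; cost 1
[col 6] CDORV: children CDOV:{A,G,T}, R:{C} ∪→ {A,C,G,T}; cost 1
[col 6] JU: children J:{G}, U:{C} ∪→ {C,G}; cost 1
[col 6] CDJORUV: children CDORV:{A,C,G,T}, JU:{C,G} ∩→ {C,G}; cost 0
[col 7] CD: children C:{C}, D:{G} ∪→ {C,G}; cost 1
[col 7] OV: children O:{G}, V:{C} ∪→ {C,G}; cost 1
[col 7] CDOV: children CD:{C,G}, OV:{C,G} ∩→ {C,G}; cost 0
[col 7] CDORV: children CDOV:{C,G}, R:{T} ∪→ {C,G,T}; cost 1
[col 7] JU: children J:{T}, U:{A} ∪→ {A,T}; cost 1
[col 7] CDJORUV: children CDORV:{C,G,T}, JU:{A,T} ∩→ {T}; cost 0
per-site changes: [3, 4, 4, 2, 4, 4, 4, 4]; total = 29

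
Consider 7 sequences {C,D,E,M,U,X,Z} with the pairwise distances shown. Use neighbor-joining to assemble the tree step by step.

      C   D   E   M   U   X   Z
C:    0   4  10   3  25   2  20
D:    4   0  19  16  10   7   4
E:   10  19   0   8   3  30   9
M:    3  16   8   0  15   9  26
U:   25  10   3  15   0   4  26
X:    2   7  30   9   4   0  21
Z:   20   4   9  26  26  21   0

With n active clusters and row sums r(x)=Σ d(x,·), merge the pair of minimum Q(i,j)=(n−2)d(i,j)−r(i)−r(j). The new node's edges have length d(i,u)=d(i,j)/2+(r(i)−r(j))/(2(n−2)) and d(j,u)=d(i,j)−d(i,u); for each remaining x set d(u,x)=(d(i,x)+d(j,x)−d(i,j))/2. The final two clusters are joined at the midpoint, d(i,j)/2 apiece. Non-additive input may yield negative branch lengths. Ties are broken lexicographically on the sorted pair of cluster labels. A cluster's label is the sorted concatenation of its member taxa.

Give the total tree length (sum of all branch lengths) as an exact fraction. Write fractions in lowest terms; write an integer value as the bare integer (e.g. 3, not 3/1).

iteration 1: select E,U (d=3, Q=-147); attach at lengths (11/10, 19/10); label the merged cluster EU
  updated: d(C,EU)=16, d(D,EU)=13, d(EU,M)=10, d(EU,X)=31/2, d(EU,Z)=16
iteration 2: select D,Z (d=4, Q=-115); attach at lengths (-27/8, 59/8); label the merged cluster DZ
  updated: d(C,DZ)=10, d(DZ,EU)=25/2, d(DZ,M)=19, d(DZ,X)=12
iteration 3: select DZ,EU (d=25/2, Q=-70); attach at lengths (37/6, 19/3); label the merged cluster DEUZ
  updated: d(C,DEUZ)=27/4, d(DEUZ,M)=33/4, d(DEUZ,X)=15/2
iteration 4: select C,X (d=2, Q=-105/4); attach at lengths (-11/16, 43/16); label the merged cluster CX
  updated: d(CX,DEUZ)=49/8, d(CX,M)=5
iteration 5: select CX,DEUZ (d=49/8, Q=-155/8); attach at lengths (23/16, 75/16); label the merged cluster CDEUXZ
  updated: d(CDEUXZ,M)=57/16
iteration 6: select CDEUXZ,M (d=57/16); attach at lengths (57/32, 57/32); label the merged cluster CDEMUXZ
final tree: (((C:-11/16,X:43/16):23/16,((D:-27/8,Z:59/8):37/6,(E:11/10,U:19/10):19/3):75/16):57/32,M:57/32)
total length: 499/16

499/16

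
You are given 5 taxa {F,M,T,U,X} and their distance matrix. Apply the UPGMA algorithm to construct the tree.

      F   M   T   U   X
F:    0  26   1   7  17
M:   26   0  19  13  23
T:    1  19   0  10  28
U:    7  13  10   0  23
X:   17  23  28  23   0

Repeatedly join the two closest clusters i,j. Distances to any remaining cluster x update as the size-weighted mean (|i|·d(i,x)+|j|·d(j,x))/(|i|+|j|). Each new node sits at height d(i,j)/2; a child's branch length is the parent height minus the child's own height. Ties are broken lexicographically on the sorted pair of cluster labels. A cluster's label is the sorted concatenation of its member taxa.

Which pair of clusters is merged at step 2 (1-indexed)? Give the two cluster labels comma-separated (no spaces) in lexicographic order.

1. join F+T (d=1) ⇒ FT; edges |F|=1/2, |T|=1/2
  updated: d(FT,M)=45/2, d(FT,U)=17/2, d(FT,X)=45/2
2. join FT+U (d=17/2) ⇒ FTU; edges |FT|=15/4, |U|=17/4
  updated: d(FTU,M)=58/3, d(FTU,X)=68/3
3. join FTU+M (d=58/3) ⇒ FMTU; edges |FTU|=65/12, |M|=29/3
  updated: d(FMTU,X)=91/4
4. join FMTU+X (d=91/4) ⇒ FMTUX; edges |FMTU|=41/24, |X|=91/8
final tree: ((((F:1/2,T:1/2):15/4,U:17/4):65/12,M:29/3):41/24,X:91/8)
total length: 223/6

FT,U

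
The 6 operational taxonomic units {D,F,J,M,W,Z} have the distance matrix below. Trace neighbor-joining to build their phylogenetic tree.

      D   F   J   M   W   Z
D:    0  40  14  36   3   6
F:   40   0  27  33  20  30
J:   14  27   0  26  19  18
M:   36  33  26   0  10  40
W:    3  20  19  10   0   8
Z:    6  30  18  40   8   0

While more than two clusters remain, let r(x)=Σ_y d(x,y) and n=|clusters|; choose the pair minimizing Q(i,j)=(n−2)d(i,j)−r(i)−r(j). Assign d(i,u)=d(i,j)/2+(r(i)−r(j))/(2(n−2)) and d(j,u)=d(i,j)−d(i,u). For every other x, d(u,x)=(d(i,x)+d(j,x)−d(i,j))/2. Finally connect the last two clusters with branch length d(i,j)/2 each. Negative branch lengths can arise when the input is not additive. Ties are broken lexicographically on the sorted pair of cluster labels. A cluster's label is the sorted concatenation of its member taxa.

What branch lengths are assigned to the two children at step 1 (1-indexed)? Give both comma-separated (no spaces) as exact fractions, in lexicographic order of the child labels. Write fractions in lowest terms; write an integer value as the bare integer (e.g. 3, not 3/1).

1. join D+Z (d=6, Q=-177) ⇒ DZ; edges |D|=21/8, |Z|=27/8
  updated: d(DZ,F)=32, d(DZ,J)=13, d(DZ,M)=35, d(DZ,W)=5/2
2. join DZ+J (d=13, Q=-257/2) ⇒ DJZ; edges |DZ|=73/12, |J|=83/12
  updated: d(DJZ,F)=23, d(DJZ,M)=24, d(DJZ,W)=17/4
3. join DJZ+F (d=23, Q=-325/4) ⇒ DFJZ; edges |DJZ|=85/16, |F|=283/16
  updated: d(DFJZ,M)=17, d(DFJZ,W)=5/8
4. join DFJZ+M (d=17, Q=-221/8) ⇒ DFJMZ; edges |DFJZ|=61/16, |M|=211/16
  updated: d(DFJMZ,W)=-51/16
5. join DFJMZ+W (d=-51/16) ⇒ DFJMWZ; edges |DFJMZ|=-51/32, |W|=-51/32
final tree: (((((D:21/8,Z:27/8):73/12,J:83/12):85/16,F:283/16):61/16,M:211/16):-51/32,W:-51/32)
total length: 893/16

21/8,27/8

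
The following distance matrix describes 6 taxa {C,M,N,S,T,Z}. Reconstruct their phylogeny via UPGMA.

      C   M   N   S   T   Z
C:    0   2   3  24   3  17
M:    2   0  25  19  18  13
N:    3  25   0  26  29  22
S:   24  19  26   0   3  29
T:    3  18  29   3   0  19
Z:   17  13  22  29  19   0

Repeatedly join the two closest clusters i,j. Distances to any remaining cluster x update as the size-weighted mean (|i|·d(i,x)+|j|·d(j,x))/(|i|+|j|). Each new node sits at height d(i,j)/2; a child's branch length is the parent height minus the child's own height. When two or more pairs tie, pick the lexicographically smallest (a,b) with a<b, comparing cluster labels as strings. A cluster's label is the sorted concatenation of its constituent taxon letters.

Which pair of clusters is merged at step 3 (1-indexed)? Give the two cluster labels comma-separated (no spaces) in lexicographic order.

CM,N

iteration 1: select C,M (d=2); attach at lengths (1, 1); label the merged cluster CM
  updated: d(CM,N)=14, d(CM,S)=43/2, d(CM,T)=21/2, d(CM,Z)=15
iteration 2: select S,T (d=3); attach at lengths (3/2, 3/2); label the merged cluster ST
  updated: d(CM,ST)=16, d(N,ST)=55/2, d(ST,Z)=24
iteration 3: select CM,N (d=14); attach at lengths (6, 7); label the merged cluster CMN
  updated: d(CMN,ST)=119/6, d(CMN,Z)=52/3
iteration 4: select CMN,Z (d=52/3); attach at lengths (5/3, 26/3); label the merged cluster CMNZ
  updated: d(CMNZ,ST)=167/8
iteration 5: select CMNZ,ST (d=167/8); attach at lengths (85/48, 143/16); label the merged cluster CMNSTZ
final tree: ((((C:1,M:1):6,N:7):5/3,Z:26/3):85/48,(S:3/2,T:3/2):143/16)
total length: 937/24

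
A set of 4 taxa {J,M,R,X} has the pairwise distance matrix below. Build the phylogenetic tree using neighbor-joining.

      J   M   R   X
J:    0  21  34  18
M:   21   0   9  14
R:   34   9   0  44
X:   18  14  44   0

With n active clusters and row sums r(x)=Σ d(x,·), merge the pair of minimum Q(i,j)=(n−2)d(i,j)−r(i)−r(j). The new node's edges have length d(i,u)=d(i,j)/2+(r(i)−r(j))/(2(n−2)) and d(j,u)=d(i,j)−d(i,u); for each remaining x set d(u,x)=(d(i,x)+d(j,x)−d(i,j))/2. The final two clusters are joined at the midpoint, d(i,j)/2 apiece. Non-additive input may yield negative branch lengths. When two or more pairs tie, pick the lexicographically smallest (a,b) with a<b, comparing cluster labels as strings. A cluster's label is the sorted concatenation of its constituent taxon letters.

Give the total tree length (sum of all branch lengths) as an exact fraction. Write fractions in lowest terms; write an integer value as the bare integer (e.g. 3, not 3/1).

1. join J+X (d=18, Q=-113) ⇒ JX; edges |J|=33/4, |X|=39/4
  updated: d(JX,M)=17/2, d(JX,R)=30
2. join JX+M (d=17/2, Q=-95/2) ⇒ JMX; edges |JX|=59/4, |M|=-25/4
  updated: d(JMX,R)=61/4
3. join JMX+R (d=61/4) ⇒ JMRX; edges |JMX|=61/8, |R|=61/8
final tree: (((J:33/4,X:39/4):59/4,M:-25/4):61/8,R:61/8)
total length: 167/4

167/4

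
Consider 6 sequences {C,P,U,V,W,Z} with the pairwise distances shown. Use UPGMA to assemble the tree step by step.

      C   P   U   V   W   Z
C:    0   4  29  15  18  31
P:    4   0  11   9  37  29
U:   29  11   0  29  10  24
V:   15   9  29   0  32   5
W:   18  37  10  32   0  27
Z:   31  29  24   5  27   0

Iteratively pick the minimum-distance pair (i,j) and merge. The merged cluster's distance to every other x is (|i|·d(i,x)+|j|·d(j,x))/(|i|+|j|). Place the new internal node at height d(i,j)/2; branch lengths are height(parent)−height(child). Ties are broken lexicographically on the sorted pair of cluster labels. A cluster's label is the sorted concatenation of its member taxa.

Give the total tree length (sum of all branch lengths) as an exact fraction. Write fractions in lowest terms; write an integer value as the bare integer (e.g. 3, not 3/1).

1. join C+P (d=4) ⇒ CP; edges |C|=2, |P|=2
  updated: d(CP,U)=20, d(CP,V)=12, d(CP,W)=55/2, d(CP,Z)=30
2. join V+Z (d=5) ⇒ VZ; edges |V|=5/2, |Z|=5/2
  updated: d(CP,VZ)=21, d(U,VZ)=53/2, d(VZ,W)=59/2
3. join U+W (d=10) ⇒ UW; edges |U|=5, |W|=5
  updated: d(CP,UW)=95/4, d(UW,VZ)=28
4. join CP+VZ (d=21) ⇒ CPVZ; edges |CP|=17/2, |VZ|=8
  updated: d(CPVZ,UW)=207/8
5. join CPVZ+UW (d=207/8) ⇒ CPUVWZ; edges |CPVZ|=39/16, |UW|=127/16
final tree: (((C:2,P:2):17/2,(V:5/2,Z:5/2):8):39/16,(U:5,W:5):127/16)
total length: 367/8

367/8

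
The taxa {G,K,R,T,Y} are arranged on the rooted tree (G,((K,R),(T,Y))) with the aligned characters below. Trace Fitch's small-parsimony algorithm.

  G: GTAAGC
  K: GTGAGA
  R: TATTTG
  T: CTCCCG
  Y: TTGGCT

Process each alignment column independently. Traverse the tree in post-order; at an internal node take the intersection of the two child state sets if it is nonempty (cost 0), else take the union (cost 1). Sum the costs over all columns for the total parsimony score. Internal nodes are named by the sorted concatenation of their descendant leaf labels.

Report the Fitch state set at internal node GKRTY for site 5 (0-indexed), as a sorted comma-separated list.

site 0, node KR: K={G} ∪ R={T} → {G,T} (+1)
site 0, node TY: T={C} ∪ Y={T} → {C,T} (+1)
site 0, node KRTY: KR={G,T} ∩ TY={C,T} → {T} (+0)
site 0, node GKRTY: G={G} ∪ KRTY={T} → {G,T} (+1)
site 1, node KR: K={T} ∪ R={A} → {A,T} (+1)
site 1, node TY: T={T} ∩ Y={T} → {T} (+0)
site 1, node KRTY: KR={A,T} ∩ TY={T} → {T} (+0)
site 1, node GKRTY: G={T} ∩ KRTY={T} → {T} (+0)
site 2, node KR: K={G} ∪ R={T} → {G,T} (+1)
site 2, node TY: T={C} ∪ Y={G} → {C,G} (+1)
site 2, node KRTY: KR={G,T} ∩ TY={C,G} → {G} (+0)
site 2, node GKRTY: G={A} ∪ KRTY={G} → {A,G} (+1)
site 3, node KR: K={A} ∪ R={T} → {A,T} (+1)
site 3, node TY: T={C} ∪ Y={G} → {C,G} (+1)
site 3, node KRTY: KR={A,T} ∪ TY={C,G} → {A,C,G,T} (+1)
site 3, node GKRTY: G={A} ∩ KRTY={A,C,G,T} → {A} (+0)
site 4, node KR: K={G} ∪ R={T} → {G,T} (+1)
site 4, node TY: T={C} ∩ Y={C} → {C} (+0)
site 4, node KRTY: KR={G,T} ∪ TY={C} → {C,G,T} (+1)
site 4, node GKRTY: G={G} ∩ KRTY={C,G,T} → {G} (+0)
site 5, node KR: K={A} ∪ R={G} → {A,G} (+1)
site 5, node TY: T={G} ∪ Y={T} → {G,T} (+1)
site 5, node KRTY: KR={A,G} ∩ TY={G,T} → {G} (+0)
site 5, node GKRTY: G={C} ∪ KRTY={G} → {C,G} (+1)
per-site changes: [3, 1, 3, 3, 2, 3]; total = 15

C,G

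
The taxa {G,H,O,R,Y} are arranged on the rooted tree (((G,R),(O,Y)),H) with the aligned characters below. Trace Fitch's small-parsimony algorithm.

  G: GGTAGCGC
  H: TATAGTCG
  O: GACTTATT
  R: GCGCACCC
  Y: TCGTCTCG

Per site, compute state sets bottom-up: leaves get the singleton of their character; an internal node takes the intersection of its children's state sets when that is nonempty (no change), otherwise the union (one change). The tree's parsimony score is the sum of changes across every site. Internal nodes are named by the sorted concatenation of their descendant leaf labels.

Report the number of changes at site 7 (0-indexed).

site 0, node GR: G={G} ∩ R={G} → {G} (+0)
site 0, node OY: O={G} ∪ Y={T} → {G,T} (+1)
site 0, node GORY: GR={G} ∩ OY={G,T} → {G} (+0)
site 0, node GHORY: GORY={G} ∪ H={T} → {G,T} (+1)
site 1, node GR: G={G} ∪ R={C} → {C,G} (+1)
site 1, node OY: O={A} ∪ Y={C} → {A,C} (+1)
site 1, node GORY: GR={C,G} ∩ OY={A,C} → {C} (+0)
site 1, node GHORY: GORY={C} ∪ H={A} → {A,C} (+1)
site 2, node GR: G={T} ∪ R={G} → {G,T} (+1)
site 2, node OY: O={C} ∪ Y={G} → {C,G} (+1)
site 2, node GORY: GR={G,T} ∩ OY={C,G} → {G} (+0)
site 2, node GHORY: GORY={G} ∪ H={T} → {G,T} (+1)
site 3, node GR: G={A} ∪ R={C} → {A,C} (+1)
site 3, node OY: O={T} ∩ Y={T} → {T} (+0)
site 3, node GORY: GR={A,C} ∪ OY={T} → {A,C,T} (+1)
site 3, node GHORY: GORY={A,C,T} ∩ H={A} → {A} (+0)
site 4, node GR: G={G} ∪ R={A} → {A,G} (+1)
site 4, node OY: O={T} ∪ Y={C} → {C,T} (+1)
site 4, node GORY: GR={A,G} ∪ OY={C,T} → {A,C,G,T} (+1)
site 4, node GHORY: GORY={A,C,G,T} ∩ H={G} → {G} (+0)
site 5, node GR: G={C} ∩ R={C} → {C} (+0)
site 5, node OY: O={A} ∪ Y={T} → {A,T} (+1)
site 5, node GORY: GR={C} ∪ OY={A,T} → {A,C,T} (+1)
site 5, node GHORY: GORY={A,C,T} ∩ H={T} → {T} (+0)
site 6, node GR: G={G} ∪ R={C} → {C,G} (+1)
site 6, node OY: O={T} ∪ Y={C} → {C,T} (+1)
site 6, node GORY: GR={C,G} ∩ OY={C,T} → {C} (+0)
site 6, node GHORY: GORY={C} ∩ H={C} → {C} (+0)
site 7, node GR: G={C} ∩ R={C} → {C} (+0)
site 7, node OY: O={T} ∪ Y={G} → {G,T} (+1)
site 7, node GORY: GR={C} ∪ OY={G,T} → {C,G,T} (+1)
site 7, node GHORY: GORY={C,G,T} ∩ H={G} → {G} (+0)
per-site changes: [2, 3, 3, 2, 3, 2, 2, 2]; total = 19

2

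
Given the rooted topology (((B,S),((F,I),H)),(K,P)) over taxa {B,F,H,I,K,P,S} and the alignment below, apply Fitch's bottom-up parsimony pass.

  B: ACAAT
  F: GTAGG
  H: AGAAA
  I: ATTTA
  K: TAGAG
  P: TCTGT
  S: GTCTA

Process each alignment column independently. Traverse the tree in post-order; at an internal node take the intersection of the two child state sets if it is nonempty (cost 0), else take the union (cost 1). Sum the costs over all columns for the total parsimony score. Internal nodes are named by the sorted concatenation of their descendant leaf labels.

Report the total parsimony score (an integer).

[col 0] BS: children B:{A}, S:{G} ∪→ {A,G}; cost 1
[col 0] FI: children F:{G}, I:{A} ∪→ {A,G}; cost 1
[col 0] FHI: children FI:{A,G}, H:{A} ∩→ {A}; cost 0
[col 0] BFHIS: children BS:{A,G}, FHI:{A} ∩→ {A}; cost 0
[col 0] KP: children K:{T}, P:{T} ∩→ {T}; cost 0
[col 0] BFHIKPS: children BFHIS:{A}, KP:{T} ∪→ {A,T}; cost 1
[col 1] BS: children B:{C}, S:{T} ∪→ {C,T}; cost 1
[col 1] FI: children F:{T}, I:{T} ∩→ {T}; cost 0
[col 1] FHI: children FI:{T}, H:{G} ∪→ {G,T}; cost 1
[col 1] BFHIS: children BS:{C,T}, FHI:{G,T} ∩→ {T}; cost 0
[col 1] KP: children K:{A}, P:{C} ∪→ {A,C}; cost 1
[col 1] BFHIKPS: children BFHIS:{T}, KP:{A,C} ∪→ {A,C,T}; cost 1
[col 2] BS: children B:{A}, S:{C} ∪→ {A,C}; cost 1
[col 2] FI: children F:{A}, I:{T} ∪→ {A,T}; cost 1
[col 2] FHI: children FI:{A,T}, H:{A} ∩→ {A}; cost 0
[col 2] BFHIS: children BS:{A,C}, FHI:{A} ∩→ {A}; cost 0
[col 2] KP: children K:{G}, P:{T} ∪→ {G,T}; cost 1
[col 2] BFHIKPS: children BFHIS:{A}, KP:{G,T} ∪→ {A,G,T}; cost 1
[col 3] BS: children B:{A}, S:{T} ∪→ {A,T}; cost 1
[col 3] FI: children F:{G}, I:{T} ∪→ {G,T}; cost 1
[col 3] FHI: children FI:{G,T}, H:{A} ∪→ {A,G,T}; cost 1
[col 3] BFHIS: children BS:{A,T}, FHI:{A,G,T} ∩→ {A,T}; cost 0
[col 3] KP: children K:{A}, P:{G} ∪→ {A,G}; cost 1
[col 3] BFHIKPS: children BFHIS:{A,T}, KP:{A,G} ∩→ {A}; cost 0
[col 4] BS: children B:{T}, S:{A} ∪→ {A,T}; cost 1
[col 4] FI: children F:{G}, I:{A} ∪→ {A,G}; cost 1
[col 4] FHI: children FI:{A,G}, H:{A} ∩→ {A}; cost 0
[col 4] BFHIS: children BS:{A,T}, FHI:{A} ∩→ {A}; cost 0
[col 4] KP: children K:{G}, P:{T} ∪→ {G,T}; cost 1
[col 4] BFHIKPS: children BFHIS:{A}, KP:{G,T} ∪→ {A,G,T}; cost 1
per-site changes: [3, 4, 4, 4, 4]; total = 19

19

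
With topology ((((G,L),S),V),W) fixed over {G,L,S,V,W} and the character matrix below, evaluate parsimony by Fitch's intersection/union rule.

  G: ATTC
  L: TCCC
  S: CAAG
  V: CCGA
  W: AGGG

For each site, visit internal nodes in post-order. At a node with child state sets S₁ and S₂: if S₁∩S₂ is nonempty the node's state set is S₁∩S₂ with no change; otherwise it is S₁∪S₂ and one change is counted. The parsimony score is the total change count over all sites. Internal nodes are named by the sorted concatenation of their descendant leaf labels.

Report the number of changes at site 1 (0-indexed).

GL@0: {A} ∪ {T} = {A,T} (union, +1)
GLS@0: {A,T} ∪ {C} = {A,C,T} (union, +1)
GLSV@0: {A,C,T} ∩ {C} = {C} (intersection, +0)
GLSVW@0: {C} ∪ {A} = {A,C} (union, +1)
GL@1: {T} ∪ {C} = {C,T} (union, +1)
GLS@1: {C,T} ∪ {A} = {A,C,T} (union, +1)
GLSV@1: {A,C,T} ∩ {C} = {C} (intersection, +0)
GLSVW@1: {C} ∪ {G} = {C,G} (union, +1)
GL@2: {T} ∪ {C} = {C,T} (union, +1)
GLS@2: {C,T} ∪ {A} = {A,C,T} (union, +1)
GLSV@2: {A,C,T} ∪ {G} = {A,C,G,T} (union, +1)
GLSVW@2: {A,C,G,T} ∩ {G} = {G} (intersection, +0)
GL@3: {C} ∩ {C} = {C} (intersection, +0)
GLS@3: {C} ∪ {G} = {C,G} (union, +1)
GLSV@3: {C,G} ∪ {A} = {A,C,G} (union, +1)
GLSVW@3: {A,C,G} ∩ {G} = {G} (intersection, +0)
per-site changes: [3, 3, 3, 2]; total = 11

3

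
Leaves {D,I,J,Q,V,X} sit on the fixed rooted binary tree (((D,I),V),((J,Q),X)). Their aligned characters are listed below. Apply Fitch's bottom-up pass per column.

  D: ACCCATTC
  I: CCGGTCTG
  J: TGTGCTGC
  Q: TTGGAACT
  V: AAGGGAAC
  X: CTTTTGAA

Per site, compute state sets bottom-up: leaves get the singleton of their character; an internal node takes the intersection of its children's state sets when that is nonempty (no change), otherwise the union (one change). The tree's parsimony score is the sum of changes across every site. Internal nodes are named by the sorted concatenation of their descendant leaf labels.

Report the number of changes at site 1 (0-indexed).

DI@0: {A} ∪ {C} = {A,C} (union, +1)
DIV@0: {A,C} ∩ {A} = {A} (intersection, +0)
JQ@0: {T} ∩ {T} = {T} (intersection, +0)
JQX@0: {T} ∪ {C} = {C,T} (union, +1)
DIJQVX@0: {A} ∪ {C,T} = {A,C,T} (union, +1)
DI@1: {C} ∩ {C} = {C} (intersection, +0)
DIV@1: {C} ∪ {A} = {A,C} (union, +1)
JQ@1: {G} ∪ {T} = {G,T} (union, +1)
JQX@1: {G,T} ∩ {T} = {T} (intersection, +0)
DIJQVX@1: {A,C} ∪ {T} = {A,C,T} (union, +1)
DI@2: {C} ∪ {G} = {C,G} (union, +1)
DIV@2: {C,G} ∩ {G} = {G} (intersection, +0)
JQ@2: {T} ∪ {G} = {G,T} (union, +1)
JQX@2: {G,T} ∩ {T} = {T} (intersection, +0)
DIJQVX@2: {G} ∪ {T} = {G,T} (union, +1)
DI@3: {C} ∪ {G} = {C,G} (union, +1)
DIV@3: {C,G} ∩ {G} = {G} (intersection, +0)
JQ@3: {G} ∩ {G} = {G} (intersection, +0)
JQX@3: {G} ∪ {T} = {G,T} (union, +1)
DIJQVX@3: {G} ∩ {G,T} = {G} (intersection, +0)
DI@4: {A} ∪ {T} = {A,T} (union, +1)
DIV@4: {A,T} ∪ {G} = {A,G,T} (union, +1)
JQ@4: {C} ∪ {A} = {A,C} (union, +1)
JQX@4: {A,C} ∪ {T} = {A,C,T} (union, +1)
DIJQVX@4: {A,G,T} ∩ {A,C,T} = {A,T} (intersection, +0)
DI@5: {T} ∪ {C} = {C,T} (union, +1)
DIV@5: {C,T} ∪ {A} = {A,C,T} (union, +1)
JQ@5: {T} ∪ {A} = {A,T} (union, +1)
JQX@5: {A,T} ∪ {G} = {A,G,T} (union, +1)
DIJQVX@5: {A,C,T} ∩ {A,G,T} = {A,T} (intersection, +0)
DI@6: {T} ∩ {T} = {T} (intersection, +0)
DIV@6: {T} ∪ {A} = {A,T} (union, +1)
JQ@6: {G} ∪ {C} = {C,G} (union, +1)
JQX@6: {C,G} ∪ {A} = {A,C,G} (union, +1)
DIJQVX@6: {A,T} ∩ {A,C,G} = {A} (intersection, +0)
DI@7: {C} ∪ {G} = {C,G} (union, +1)
DIV@7: {C,G} ∩ {C} = {C} (intersection, +0)
JQ@7: {C} ∪ {T} = {C,T} (union, +1)
JQX@7: {C,T} ∪ {A} = {A,C,T} (union, +1)
DIJQVX@7: {C} ∩ {A,C,T} = {C} (intersection, +0)
per-site changes: [3, 3, 3, 2, 4, 4, 3, 3]; total = 25

3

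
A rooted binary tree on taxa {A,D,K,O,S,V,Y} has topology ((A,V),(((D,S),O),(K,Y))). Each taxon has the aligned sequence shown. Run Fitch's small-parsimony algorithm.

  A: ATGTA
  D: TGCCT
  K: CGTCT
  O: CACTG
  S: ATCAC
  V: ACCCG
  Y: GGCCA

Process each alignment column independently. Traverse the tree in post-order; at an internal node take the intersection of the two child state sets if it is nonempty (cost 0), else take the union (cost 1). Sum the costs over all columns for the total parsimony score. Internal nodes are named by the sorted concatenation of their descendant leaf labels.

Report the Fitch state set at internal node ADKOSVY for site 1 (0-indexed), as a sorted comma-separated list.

site 0, node AV: A={A} ∩ V={A} → {A} (+0)
site 0, node DS: D={T} ∪ S={A} → {A,T} (+1)
site 0, node DOS: DS={A,T} ∪ O={C} → {A,C,T} (+1)
site 0, node KY: K={C} ∪ Y={G} → {C,G} (+1)
site 0, node DKOSY: DOS={A,C,T} ∩ KY={C,G} → {C} (+0)
site 0, node ADKOSVY: AV={A} ∪ DKOSY={C} → {A,C} (+1)
site 1, node AV: A={T} ∪ V={C} → {C,T} (+1)
site 1, node DS: D={G} ∪ S={T} → {G,T} (+1)
site 1, node DOS: DS={G,T} ∪ O={A} → {A,G,T} (+1)
site 1, node KY: K={G} ∩ Y={G} → {G} (+0)
site 1, node DKOSY: DOS={A,G,T} ∩ KY={G} → {G} (+0)
site 1, node ADKOSVY: AV={C,T} ∪ DKOSY={G} → {C,G,T} (+1)
site 2, node AV: A={G} ∪ V={C} → {C,G} (+1)
site 2, node DS: D={C} ∩ S={C} → {C} (+0)
site 2, node DOS: DS={C} ∩ O={C} → {C} (+0)
site 2, node KY: K={T} ∪ Y={C} → {C,T} (+1)
site 2, node DKOSY: DOS={C} ∩ KY={C,T} → {C} (+0)
site 2, node ADKOSVY: AV={C,G} ∩ DKOSY={C} → {C} (+0)
site 3, node AV: A={T} ∪ V={C} → {C,T} (+1)
site 3, node DS: D={C} ∪ S={A} → {A,C} (+1)
site 3, node DOS: DS={A,C} ∪ O={T} → {A,C,T} (+1)
site 3, node KY: K={C} ∩ Y={C} → {C} (+0)
site 3, node DKOSY: DOS={A,C,T} ∩ KY={C} → {C} (+0)
site 3, node ADKOSVY: AV={C,T} ∩ DKOSY={C} → {C} (+0)
site 4, node AV: A={A} ∪ V={G} → {A,G} (+1)
site 4, node DS: D={T} ∪ S={C} → {C,T} (+1)
site 4, node DOS: DS={C,T} ∪ O={G} → {C,G,T} (+1)
site 4, node KY: K={T} ∪ Y={A} → {A,T} (+1)
site 4, node DKOSY: DOS={C,G,T} ∩ KY={A,T} → {T} (+0)
site 4, node ADKOSVY: AV={A,G} ∪ DKOSY={T} → {A,G,T} (+1)
per-site changes: [4, 4, 2, 3, 5]; total = 18

C,G,T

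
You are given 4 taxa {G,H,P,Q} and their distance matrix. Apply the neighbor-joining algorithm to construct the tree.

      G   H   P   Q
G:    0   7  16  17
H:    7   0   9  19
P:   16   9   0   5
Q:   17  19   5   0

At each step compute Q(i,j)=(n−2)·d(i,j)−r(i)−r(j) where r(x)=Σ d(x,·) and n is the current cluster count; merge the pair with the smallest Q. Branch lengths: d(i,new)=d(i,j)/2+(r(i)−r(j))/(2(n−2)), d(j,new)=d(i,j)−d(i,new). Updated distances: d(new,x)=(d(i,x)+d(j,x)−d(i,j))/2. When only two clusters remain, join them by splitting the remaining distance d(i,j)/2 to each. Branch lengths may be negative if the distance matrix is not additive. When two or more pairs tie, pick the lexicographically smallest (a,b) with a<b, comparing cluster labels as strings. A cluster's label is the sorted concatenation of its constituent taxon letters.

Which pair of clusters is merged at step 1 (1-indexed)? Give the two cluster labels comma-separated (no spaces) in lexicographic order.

G,H

iteration 1: select G,H (d=7, Q=-61); attach at lengths (19/4, 9/4); label the merged cluster GH
  updated: d(GH,P)=9, d(GH,Q)=29/2
iteration 2: select GH,P (d=9, Q=-57/2); attach at lengths (37/4, -1/4); label the merged cluster GHP
  updated: d(GHP,Q)=21/4
iteration 3: select GHP,Q (d=21/4); attach at lengths (21/8, 21/8); label the merged cluster GHPQ
final tree: (((G:19/4,H:9/4):37/4,P:-1/4):21/8,Q:21/8)
total length: 85/4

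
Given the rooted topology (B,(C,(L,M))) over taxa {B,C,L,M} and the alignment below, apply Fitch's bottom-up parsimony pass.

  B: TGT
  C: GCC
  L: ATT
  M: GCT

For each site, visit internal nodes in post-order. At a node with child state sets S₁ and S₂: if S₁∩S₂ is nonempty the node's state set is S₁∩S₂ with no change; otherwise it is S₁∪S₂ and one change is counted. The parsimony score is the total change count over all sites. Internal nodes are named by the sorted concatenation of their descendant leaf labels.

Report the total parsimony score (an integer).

5

site 0, node LM: L={A} ∪ M={G} → {A,G} (+1)
site 0, node CLM: C={G} ∩ LM={A,G} → {G} (+0)
site 0, node BCLM: B={T} ∪ CLM={G} → {G,T} (+1)
site 1, node LM: L={T} ∪ M={C} → {C,T} (+1)
site 1, node CLM: C={C} ∩ LM={C,T} → {C} (+0)
site 1, node BCLM: B={G} ∪ CLM={C} → {C,G} (+1)
site 2, node LM: L={T} ∩ M={T} → {T} (+0)
site 2, node CLM: C={C} ∪ LM={T} → {C,T} (+1)
site 2, node BCLM: B={T} ∩ CLM={C,T} → {T} (+0)
per-site changes: [2, 2, 1]; total = 5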